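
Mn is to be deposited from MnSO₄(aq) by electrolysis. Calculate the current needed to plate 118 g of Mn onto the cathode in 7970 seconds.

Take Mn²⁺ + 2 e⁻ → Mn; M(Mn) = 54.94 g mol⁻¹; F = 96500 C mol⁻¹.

52.0 A

n(Mn) = 118 / 54.94 = 2.148 mol.
n(e⁻) = 2 × 2.148 = 4.296 mol.
Q = n(e⁻)·F = 4.296 × 96500 = 414500 C.
I = Q/t = 414500 / 7970.0 s = 52.0 A.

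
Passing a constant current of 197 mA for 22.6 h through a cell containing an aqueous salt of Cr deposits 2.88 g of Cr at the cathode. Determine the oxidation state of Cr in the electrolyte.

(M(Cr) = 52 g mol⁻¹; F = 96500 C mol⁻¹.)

+3

Q = I·t = 0.1970 A × 81360 s = 16030 C, so n(e⁻) = 16030/96500 = 0.1661 mol.
n(Cr) deposited = 2.88 / 52 = 0.05538 mol.
Electrons per atom = n(e⁻)/n(Cr) = 0.1661 / 0.05538 = 3.00 ≈ 3, so the ion is Cr³⁺.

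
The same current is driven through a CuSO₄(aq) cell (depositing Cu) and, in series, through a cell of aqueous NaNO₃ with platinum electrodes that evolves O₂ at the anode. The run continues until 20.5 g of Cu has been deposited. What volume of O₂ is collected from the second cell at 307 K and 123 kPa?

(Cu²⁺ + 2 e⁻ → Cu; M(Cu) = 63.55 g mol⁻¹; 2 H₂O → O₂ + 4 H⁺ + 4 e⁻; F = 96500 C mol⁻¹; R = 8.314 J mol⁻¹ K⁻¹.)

n(Cu) = 20.5 / 63.55 = 0.3226 mol, so n(e⁻) = 2 × 0.3226 = 0.6452 mol.
The cells are in series, so the same 0.6452 mol of electrons passes through the second cell.
2 H₂O → O₂ + 4 H⁺ + 4 e⁻ — 4 mol e⁻ per mol O₂, so n(O₂) = 0.6452/4 = 0.1613 mol.
V = nRT/P = (0.1613 × 8.314 × 307) / (123 × 10³) = 0.00335 m³ = 3.35 L.

3.35 L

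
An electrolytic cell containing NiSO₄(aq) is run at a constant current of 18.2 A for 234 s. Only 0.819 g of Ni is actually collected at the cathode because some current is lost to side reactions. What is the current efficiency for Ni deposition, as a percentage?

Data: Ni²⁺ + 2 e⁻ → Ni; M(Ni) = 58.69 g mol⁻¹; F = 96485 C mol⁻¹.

Q = I·t = 18.20 × 234.00 = 4259 C; n(e⁻) = 4259/96485 = 0.04414 mol.
Theoretical n(Ni) = n(e⁻)/2 = 0.02207 mol, i.e. m_theo = 0.02207 × 58.69 = 1.295 g.
Efficiency = m_actual / m_theo = 0.819 / 1.295 = 63.2 %.

63.2 %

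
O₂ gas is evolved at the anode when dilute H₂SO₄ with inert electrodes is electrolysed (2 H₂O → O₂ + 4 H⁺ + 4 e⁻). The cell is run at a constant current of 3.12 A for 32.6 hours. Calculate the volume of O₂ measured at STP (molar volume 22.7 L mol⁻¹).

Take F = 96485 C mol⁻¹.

21.5 L

Q = I·t = 3.120 A × 117360 s = 366200 C.
n(e⁻) = Q/F = 366200 / 96485 = 3.795 mol.
4 electrons are transferred per O₂ molecule, so n(O₂) = 3.795 / 4 = 0.9488 mol.
V = n × V_m = 0.9488 × 22.7 = 21.5 L.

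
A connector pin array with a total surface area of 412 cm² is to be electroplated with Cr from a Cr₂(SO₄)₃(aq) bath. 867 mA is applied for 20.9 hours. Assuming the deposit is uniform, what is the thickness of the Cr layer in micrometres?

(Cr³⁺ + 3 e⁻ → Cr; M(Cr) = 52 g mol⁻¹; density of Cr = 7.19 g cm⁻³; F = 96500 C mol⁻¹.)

39.6 μm

Q = I·t = 0.8670 × 75240 = 65230 C; n(e⁻) = 0.6760 mol.
n(Cr) = n(e⁻)/3 = 0.2253 mol, so m = 0.2253 × 52 = 11.72 g.
Volume = m/ρ = 11.72 / 7.19 = 1.630 cm³.
Thickness = V/A = 1.630 / 412 = 0.00396 cm = 39.6 μm.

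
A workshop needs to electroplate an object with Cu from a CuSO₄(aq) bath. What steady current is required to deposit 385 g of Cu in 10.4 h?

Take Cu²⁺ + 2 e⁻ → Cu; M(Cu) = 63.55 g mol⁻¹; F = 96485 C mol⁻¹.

31.2 A

n(Cu) = 385 / 63.55 = 6.058 mol.
n(e⁻) = 2 × 6.058 = 12.12 mol.
Q = n(e⁻)·F = 12.12 × 96485 = 1169000 C.
I = Q/t = 1169000 / 37440 s = 31.2 A.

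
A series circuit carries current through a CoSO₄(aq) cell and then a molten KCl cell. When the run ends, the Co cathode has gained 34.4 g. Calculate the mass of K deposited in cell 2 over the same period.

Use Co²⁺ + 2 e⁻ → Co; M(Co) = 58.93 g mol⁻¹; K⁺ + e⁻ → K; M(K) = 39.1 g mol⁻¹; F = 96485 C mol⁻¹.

45.6 g

n(Co) = 34.4 / 58.93 = 0.5837 mol.
Since Co²⁺ + 2 e⁻ → Co, n(e⁻) passed = 2 × 0.5837 = 1.167 mol.
Cells in series carry the same charge, so the same 1.167 mol of electrons passes through cell 2.
K⁺ + e⁻ → K, so n(K) = 1.167 / 1 = 1.167 mol.
m(K) = 1.167 × 39.1 = 45.6 g.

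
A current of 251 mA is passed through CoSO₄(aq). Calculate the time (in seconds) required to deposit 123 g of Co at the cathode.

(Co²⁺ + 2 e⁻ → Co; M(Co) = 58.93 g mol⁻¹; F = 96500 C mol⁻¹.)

1.60 × 10⁶ s

n(Co) = m/M = 123 / 58.93 = 2.087 mol.
Each Co atom requires 2 electrons, so n(e⁻) = 2 × 2.087 = 4.174 mol.
Q = n(e⁻)·F = 4.174 × 96500 = 402800 C.
t = Q/I = 402800 / 0.2510 A = 1605000 s.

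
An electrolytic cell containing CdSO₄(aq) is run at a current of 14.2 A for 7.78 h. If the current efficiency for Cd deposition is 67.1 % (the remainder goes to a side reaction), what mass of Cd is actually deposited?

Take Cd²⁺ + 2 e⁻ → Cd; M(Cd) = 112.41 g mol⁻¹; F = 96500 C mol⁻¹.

Q = I·t = 14.20 × 28008 = 397700 C.
n(e⁻) = 397700/96500 = 4.121 mol; theoretically n(Cd) = 4.121/2 = 2.061 mol, m_theo = 231.6 g.
At 67.1 % efficiency, m_actual = 0.671 × 231.6 = 155 g.

155 g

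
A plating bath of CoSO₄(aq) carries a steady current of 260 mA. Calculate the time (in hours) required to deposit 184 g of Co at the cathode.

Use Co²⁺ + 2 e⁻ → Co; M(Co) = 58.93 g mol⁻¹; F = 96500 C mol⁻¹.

n(Co) = m/M = 184 / 58.93 = 3.122 mol.
Each Co atom requires 2 electrons, so n(e⁻) = 2 × 3.122 = 6.245 mol.
Q = n(e⁻)·F = 6.245 × 96500 = 602600 C.
t = Q/I = 602600 / 0.2600 A = 2318000 s = 644 h.

644 h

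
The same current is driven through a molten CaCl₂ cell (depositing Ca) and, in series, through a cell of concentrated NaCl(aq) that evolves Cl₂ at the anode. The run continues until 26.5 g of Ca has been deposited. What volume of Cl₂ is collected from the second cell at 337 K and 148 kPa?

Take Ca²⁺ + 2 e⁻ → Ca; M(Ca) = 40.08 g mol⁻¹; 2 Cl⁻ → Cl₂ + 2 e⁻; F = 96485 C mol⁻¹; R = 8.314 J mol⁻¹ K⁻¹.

12.5 L

n(Ca) = 26.5 / 40.08 = 0.6612 mol, so n(e⁻) = 2 × 0.6612 = 1.322 mol.
The cells are in series, so the same 1.322 mol of electrons passes through the second cell.
2 Cl⁻ → Cl₂ + 2 e⁻ — 2 mol e⁻ per mol Cl₂, so n(Cl₂) = 1.322/2 = 0.6612 mol.
V = nRT/P = (0.6612 × 8.314 × 337) / (148 × 10³) = 0.0125 m³ = 12.5 L.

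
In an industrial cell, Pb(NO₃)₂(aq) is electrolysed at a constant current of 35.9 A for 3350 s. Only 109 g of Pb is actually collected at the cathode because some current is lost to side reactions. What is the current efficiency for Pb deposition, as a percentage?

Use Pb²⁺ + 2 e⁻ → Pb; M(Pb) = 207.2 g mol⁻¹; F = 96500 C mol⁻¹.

84.4 %

Q = I·t = 35.90 × 3350.0 = 120300 C; n(e⁻) = 120300/96500 = 1.246 mol.
Theoretical n(Pb) = n(e⁻)/2 = 0.6231 mol, i.e. m_theo = 0.6231 × 207.2 = 129.1 g.
Efficiency = m_actual / m_theo = 109 / 129.1 = 84.4 %.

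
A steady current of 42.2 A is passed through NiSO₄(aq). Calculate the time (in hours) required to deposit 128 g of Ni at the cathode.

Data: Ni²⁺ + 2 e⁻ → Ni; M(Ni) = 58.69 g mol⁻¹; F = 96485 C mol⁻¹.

n(Ni) = m/M = 128 / 58.69 = 2.181 mol.
Each Ni atom requires 2 electrons, so n(e⁻) = 2 × 2.181 = 4.362 mol.
Q = n(e⁻)·F = 4.362 × 96485 = 420900 C.
t = Q/I = 420900 / 42.20 A = 9973 s = 2.77 h.

2.77 h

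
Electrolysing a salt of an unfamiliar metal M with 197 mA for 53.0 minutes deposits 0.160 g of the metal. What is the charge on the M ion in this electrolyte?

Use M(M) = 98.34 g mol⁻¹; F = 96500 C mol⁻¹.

Q = I·t = 0.1970 A × 3180.0 s = 626.5 C, so n(e⁻) = 626.5/96500 = 0.006492 mol.
n(M) deposited = 0.160 / 98.34 = 0.001627 mol.
Electrons per atom = n(e⁻)/n(M) = 0.006492 / 0.001627 = 3.99 ≈ 4, so the ion is M⁴⁺.

+4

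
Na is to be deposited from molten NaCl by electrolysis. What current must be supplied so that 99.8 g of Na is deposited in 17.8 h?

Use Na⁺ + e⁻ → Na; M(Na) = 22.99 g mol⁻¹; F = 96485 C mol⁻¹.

6.54 A

n(Na) = 99.8 / 22.99 = 4.341 mol.
n(e⁻) = 1 × 4.341 = 4.341 mol.
Q = n(e⁻)·F = 4.341 × 96485 = 418800 C.
I = Q/t = 418800 / 64080 s = 6.54 A.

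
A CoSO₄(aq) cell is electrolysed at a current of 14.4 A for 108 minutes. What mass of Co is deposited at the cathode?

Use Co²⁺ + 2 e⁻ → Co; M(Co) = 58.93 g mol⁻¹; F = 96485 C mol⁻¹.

28.5 g

Q = I·t = 14.40 A × 6480.0 s = 93310 C.
n(e⁻) = Q/F = 93310 / 96485 = 0.9671 mol.
Co²⁺ + 2 e⁻ → Co, so n(Co) = n(e⁻)/2 = 0.4836 mol.
m = n·M = 0.4836 × 58.93 = 28.5 g.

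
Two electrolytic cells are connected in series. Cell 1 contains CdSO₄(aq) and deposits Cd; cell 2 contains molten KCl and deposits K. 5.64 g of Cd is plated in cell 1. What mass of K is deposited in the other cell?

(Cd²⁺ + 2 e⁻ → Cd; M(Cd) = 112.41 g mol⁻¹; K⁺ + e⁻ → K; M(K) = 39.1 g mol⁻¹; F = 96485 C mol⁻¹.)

3.92 g

n(Cd) = 5.64 / 112.41 = 0.05017 mol.
Since Cd²⁺ + 2 e⁻ → Cd, n(e⁻) passed = 2 × 0.05017 = 0.1003 mol.
Cells in series carry the same charge, so the same 0.1003 mol of electrons passes through cell 2.
K⁺ + e⁻ → K, so n(K) = 0.1003 / 1 = 0.1003 mol.
m(K) = 0.1003 × 39.1 = 3.92 g.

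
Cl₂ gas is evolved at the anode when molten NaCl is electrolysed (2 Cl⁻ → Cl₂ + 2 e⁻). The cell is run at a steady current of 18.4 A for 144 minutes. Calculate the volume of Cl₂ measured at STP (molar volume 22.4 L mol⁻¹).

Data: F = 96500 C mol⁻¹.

18.5 L

Q = I·t = 18.40 A × 8640.0 s = 159000 C.
n(e⁻) = Q/F = 159000 / 96500 = 1.647 mol.
2 electrons are transferred per Cl₂ molecule, so n(Cl₂) = 1.647 / 2 = 0.8237 mol.
V = n × V_m = 0.8237 × 22.4 = 18.5 L.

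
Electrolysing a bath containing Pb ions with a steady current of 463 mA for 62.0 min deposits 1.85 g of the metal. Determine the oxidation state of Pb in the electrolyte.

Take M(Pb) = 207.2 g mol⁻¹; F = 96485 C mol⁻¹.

Q = I·t = 0.4630 A × 3720.0 s = 1722 C, so n(e⁻) = 1722/96485 = 0.01785 mol.
n(Pb) deposited = 1.85 / 207.2 = 0.008929 mol.
Electrons per atom = n(e⁻)/n(Pb) = 0.01785 / 0.008929 = 2.00 ≈ 2, so the ion is Pb²⁺.

+2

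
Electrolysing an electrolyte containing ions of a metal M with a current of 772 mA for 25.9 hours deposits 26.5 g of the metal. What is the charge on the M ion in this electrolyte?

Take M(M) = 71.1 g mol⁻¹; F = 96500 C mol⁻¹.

Q = I·t = 0.7720 A × 93240 s = 71980 C, so n(e⁻) = 71980/96500 = 0.7459 mol.
n(M) deposited = 26.5 / 71.1 = 0.3727 mol.
Electrons per atom = n(e⁻)/n(M) = 0.7459 / 0.3727 = 2.00 ≈ 2, so the ion is M²⁺.

+2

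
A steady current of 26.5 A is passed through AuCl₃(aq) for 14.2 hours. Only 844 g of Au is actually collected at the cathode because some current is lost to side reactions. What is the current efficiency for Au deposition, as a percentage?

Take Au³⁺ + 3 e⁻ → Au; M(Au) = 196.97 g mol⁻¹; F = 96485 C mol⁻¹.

91.6 %

Q = I·t = 26.50 × 51120 = 1355000 C; n(e⁻) = 1355000/96485 = 14.04 mol.
Theoretical n(Au) = n(e⁻)/3 = 4.680 mol, i.e. m_theo = 4.680 × 196.97 = 921.8 g.
Efficiency = m_actual / m_theo = 844 / 921.8 = 91.6 %.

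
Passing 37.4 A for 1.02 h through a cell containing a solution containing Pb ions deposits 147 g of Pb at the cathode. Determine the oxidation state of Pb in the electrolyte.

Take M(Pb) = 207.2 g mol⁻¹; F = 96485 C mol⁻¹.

Q = I·t = 37.40 A × 3672.0 s = 137300 C, so n(e⁻) = 137300/96485 = 1.423 mol.
n(Pb) deposited = 147 / 207.2 = 0.7095 mol.
Electrons per atom = n(e⁻)/n(Pb) = 1.423 / 0.7095 = 2.01 ≈ 2, so the ion is Pb²⁺.

+2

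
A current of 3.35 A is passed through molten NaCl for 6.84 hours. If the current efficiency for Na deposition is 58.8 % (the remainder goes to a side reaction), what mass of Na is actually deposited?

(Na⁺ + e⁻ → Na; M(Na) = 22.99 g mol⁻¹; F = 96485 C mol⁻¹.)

11.6 g

Q = I·t = 3.350 × 24624 = 82490 C.
n(e⁻) = 82490/96485 = 0.8550 mol; theoretically n(Na) = 0.8550/1 = 0.8550 mol, m_theo = 19.66 g.
At 58.8 % efficiency, m_actual = 0.588 × 19.66 = 11.6 g.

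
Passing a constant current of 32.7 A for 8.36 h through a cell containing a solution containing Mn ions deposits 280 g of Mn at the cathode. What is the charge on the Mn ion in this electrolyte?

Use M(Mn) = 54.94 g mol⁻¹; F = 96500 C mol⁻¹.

+2

Q = I·t = 32.70 A × 30096 s = 984100 C, so n(e⁻) = 984100/96500 = 10.20 mol.
n(Mn) deposited = 280 / 54.94 = 5.096 mol.
Electrons per atom = n(e⁻)/n(Mn) = 10.20 / 5.096 = 2.00 ≈ 2, so the ion is Mn²⁺.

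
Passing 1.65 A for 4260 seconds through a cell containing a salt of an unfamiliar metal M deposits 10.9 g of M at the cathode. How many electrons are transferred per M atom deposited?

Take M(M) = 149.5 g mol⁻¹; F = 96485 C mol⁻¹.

Q = I·t = 1.650 A × 4260.0 s = 7029 C, so n(e⁻) = 7029/96485 = 0.07285 mol.
n(M) deposited = 10.9 / 149.5 = 0.07291 mol.
Electrons per atom = n(e⁻)/n(M) = 0.07285 / 0.07291 = 0.999 ≈ 1, so the ion is M⁺.

1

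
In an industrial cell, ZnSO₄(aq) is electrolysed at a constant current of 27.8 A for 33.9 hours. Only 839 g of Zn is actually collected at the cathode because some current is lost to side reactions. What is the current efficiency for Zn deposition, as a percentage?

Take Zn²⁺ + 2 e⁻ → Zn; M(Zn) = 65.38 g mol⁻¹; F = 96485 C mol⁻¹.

Q = I·t = 27.80 × 122040 = 3393000 C; n(e⁻) = 3393000/96485 = 35.16 mol.
Theoretical n(Zn) = n(e⁻)/2 = 17.58 mol, i.e. m_theo = 17.58 × 65.38 = 1149 g.
Efficiency = m_actual / m_theo = 839 / 1149 = 73.0 %.

73.0 %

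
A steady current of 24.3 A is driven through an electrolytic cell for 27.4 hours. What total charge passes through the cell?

Q = I·t = 24.30 A × 98640 s = 2.40 × 10⁶ C.

2.40 × 10⁶ C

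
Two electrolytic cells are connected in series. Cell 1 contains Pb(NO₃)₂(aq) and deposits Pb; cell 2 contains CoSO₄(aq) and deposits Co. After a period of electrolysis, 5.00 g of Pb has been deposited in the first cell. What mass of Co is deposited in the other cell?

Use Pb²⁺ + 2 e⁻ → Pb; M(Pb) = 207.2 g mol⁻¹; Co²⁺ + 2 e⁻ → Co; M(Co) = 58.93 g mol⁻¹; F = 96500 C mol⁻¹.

n(Pb) = 5.00 / 207.2 = 0.02413 mol.
Since Pb²⁺ + 2 e⁻ → Pb, n(e⁻) passed = 2 × 0.02413 = 0.04826 mol.
Cells in series carry the same charge, so the same 0.04826 mol of electrons passes through cell 2.
Co²⁺ + 2 e⁻ → Co, so n(Co) = 0.04826 / 2 = 0.02413 mol.
m(Co) = 0.02413 × 58.93 = 1.42 g.

1.42 g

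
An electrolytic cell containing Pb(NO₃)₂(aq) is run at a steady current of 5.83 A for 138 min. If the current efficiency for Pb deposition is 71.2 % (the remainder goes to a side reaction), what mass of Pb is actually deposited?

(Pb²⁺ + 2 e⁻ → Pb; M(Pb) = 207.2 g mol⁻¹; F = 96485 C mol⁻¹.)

36.9 g

Q = I·t = 5.830 × 8280.0 = 48270 C.
n(e⁻) = 48270/96485 = 0.5003 mol; theoretically n(Pb) = 0.5003/2 = 0.2502 mol, m_theo = 51.83 g.
At 71.2 % efficiency, m_actual = 0.712 × 51.83 = 36.9 g.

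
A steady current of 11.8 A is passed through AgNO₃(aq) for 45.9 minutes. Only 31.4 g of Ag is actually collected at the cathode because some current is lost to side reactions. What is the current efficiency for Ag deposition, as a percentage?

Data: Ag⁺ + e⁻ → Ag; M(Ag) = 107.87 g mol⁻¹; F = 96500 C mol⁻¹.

Q = I·t = 11.80 × 2754.0 = 32500 C; n(e⁻) = 32500/96500 = 0.3368 mol.
Theoretical n(Ag) = n(e⁻)/1 = 0.3368 mol, i.e. m_theo = 0.3368 × 107.87 = 36.33 g.
Efficiency = m_actual / m_theo = 31.4 / 36.33 = 86.4 %.

86.4 %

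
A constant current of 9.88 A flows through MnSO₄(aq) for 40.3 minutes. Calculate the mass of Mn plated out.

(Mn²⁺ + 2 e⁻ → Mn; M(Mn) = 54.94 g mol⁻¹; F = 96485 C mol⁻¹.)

6.80 g

Q = I·t = 9.880 A × 2418.0 s = 23890 C.
n(e⁻) = Q/F = 23890 / 96485 = 0.2476 mol.
Mn²⁺ + 2 e⁻ → Mn, so n(Mn) = n(e⁻)/2 = 0.1238 mol.
m = n·M = 0.1238 × 54.94 = 6.80 g.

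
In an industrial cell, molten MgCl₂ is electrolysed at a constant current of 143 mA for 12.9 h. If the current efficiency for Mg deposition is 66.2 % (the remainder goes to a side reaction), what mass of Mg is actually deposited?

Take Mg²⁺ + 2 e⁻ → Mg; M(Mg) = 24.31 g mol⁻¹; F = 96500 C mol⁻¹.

Q = I·t = 0.1430 × 46440 = 6641 C.
n(e⁻) = 6641/96500 = 0.06882 mol; theoretically n(Mg) = 0.06882/2 = 0.03441 mol, m_theo = 0.8365 g.
At 66.2 % efficiency, m_actual = 0.662 × 0.8365 = 0.554 g.

0.554 g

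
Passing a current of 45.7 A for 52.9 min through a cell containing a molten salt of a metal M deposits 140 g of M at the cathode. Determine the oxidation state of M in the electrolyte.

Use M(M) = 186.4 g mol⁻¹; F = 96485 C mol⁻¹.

Q = I·t = 45.70 A × 3174.0 s = 145100 C, so n(e⁻) = 145100/96485 = 1.503 mol.
n(M) deposited = 140 / 186.4 = 0.7511 mol.
Electrons per atom = n(e⁻)/n(M) = 1.503 / 0.7511 = 2.00 ≈ 2, so the ion is M²⁺.

+2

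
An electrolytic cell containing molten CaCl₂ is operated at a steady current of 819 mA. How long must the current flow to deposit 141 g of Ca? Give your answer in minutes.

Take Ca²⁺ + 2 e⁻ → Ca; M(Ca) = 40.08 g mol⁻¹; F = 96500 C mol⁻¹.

13800 min

n(Ca) = m/M = 141 / 40.08 = 3.518 mol.
Each Ca atom requires 2 electrons, so n(e⁻) = 2 × 3.518 = 7.036 mol.
Q = n(e⁻)·F = 7.036 × 96500 = 679000 C.
t = Q/I = 679000 / 0.8190 A = 829000 s = 13800 min.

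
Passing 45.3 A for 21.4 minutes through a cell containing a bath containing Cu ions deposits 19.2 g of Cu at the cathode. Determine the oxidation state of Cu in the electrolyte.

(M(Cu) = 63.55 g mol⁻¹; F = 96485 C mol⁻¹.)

+2

Q = I·t = 45.30 A × 1284.0 s = 58170 C, so n(e⁻) = 58170/96485 = 0.6028 mol.
n(Cu) deposited = 19.2 / 63.55 = 0.3021 mol.
Electrons per atom = n(e⁻)/n(Cu) = 0.6028 / 0.3021 = 2.00 ≈ 2, so the ion is Cu²⁺.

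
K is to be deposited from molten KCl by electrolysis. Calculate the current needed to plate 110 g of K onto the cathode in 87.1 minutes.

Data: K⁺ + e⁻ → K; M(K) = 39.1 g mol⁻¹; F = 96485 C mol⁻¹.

n(K) = 110 / 39.1 = 2.813 mol.
n(e⁻) = 1 × 2.813 = 2.813 mol.
Q = n(e⁻)·F = 2.813 × 96485 = 271400 C.
I = Q/t = 271400 / 5226.0 s = 51.9 A.

51.9 A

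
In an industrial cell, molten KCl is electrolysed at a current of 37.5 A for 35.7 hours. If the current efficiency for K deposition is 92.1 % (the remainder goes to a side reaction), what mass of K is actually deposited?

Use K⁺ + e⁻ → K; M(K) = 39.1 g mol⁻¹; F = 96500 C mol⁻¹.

Q = I·t = 37.50 × 128520 = 4820000 C.
n(e⁻) = 4820000/96500 = 49.94 mol; theoretically n(K) = 49.94/1 = 49.94 mol, m_theo = 1953 g.
At 92.1 % efficiency, m_actual = 0.921 × 1953 = 1800 g.

1800 g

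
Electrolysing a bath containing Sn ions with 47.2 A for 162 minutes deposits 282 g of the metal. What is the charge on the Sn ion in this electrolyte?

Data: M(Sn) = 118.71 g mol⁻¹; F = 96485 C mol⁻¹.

+2

Q = I·t = 47.20 A × 9720.0 s = 458800 C, so n(e⁻) = 458800/96485 = 4.755 mol.
n(Sn) deposited = 282 / 118.71 = 2.376 mol.
Electrons per atom = n(e⁻)/n(Sn) = 4.755 / 2.376 = 2.00 ≈ 2, so the ion is Sn²⁺.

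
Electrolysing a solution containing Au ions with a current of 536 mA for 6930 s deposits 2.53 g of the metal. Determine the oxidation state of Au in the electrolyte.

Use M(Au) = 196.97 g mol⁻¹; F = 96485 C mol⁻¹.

Q = I·t = 0.5360 A × 6930.0 s = 3714 C, so n(e⁻) = 3714/96485 = 0.03850 mol.
n(Au) deposited = 2.53 / 196.97 = 0.01284 mol.
Electrons per atom = n(e⁻)/n(Au) = 0.03850 / 0.01284 = 3.00 ≈ 3, so the ion is Au³⁺.

+3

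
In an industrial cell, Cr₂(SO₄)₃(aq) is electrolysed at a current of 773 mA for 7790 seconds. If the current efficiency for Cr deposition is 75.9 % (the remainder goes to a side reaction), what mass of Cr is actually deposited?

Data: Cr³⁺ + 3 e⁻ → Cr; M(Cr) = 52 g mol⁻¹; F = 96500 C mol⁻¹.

Q = I·t = 0.7730 × 7790.0 = 6022 C.
n(e⁻) = 6022/96500 = 0.06240 mol; theoretically n(Cr) = 0.06240/3 = 0.02080 mol, m_theo = 1.082 g.
At 75.9 % efficiency, m_actual = 0.759 × 1.082 = 0.821 g.

0.821 g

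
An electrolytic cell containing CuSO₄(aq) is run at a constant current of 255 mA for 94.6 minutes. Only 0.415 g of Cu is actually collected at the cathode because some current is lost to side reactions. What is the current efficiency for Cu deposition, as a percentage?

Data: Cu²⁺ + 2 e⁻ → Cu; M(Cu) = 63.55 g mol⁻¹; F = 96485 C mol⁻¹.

87.1 %

Q = I·t = 0.2550 × 5676.0 = 1447 C; n(e⁻) = 1447/96485 = 0.01500 mol.
Theoretical n(Cu) = n(e⁻)/2 = 0.007501 mol, i.e. m_theo = 0.007501 × 63.55 = 0.4767 g.
Efficiency = m_actual / m_theo = 0.415 / 0.4767 = 87.1 %.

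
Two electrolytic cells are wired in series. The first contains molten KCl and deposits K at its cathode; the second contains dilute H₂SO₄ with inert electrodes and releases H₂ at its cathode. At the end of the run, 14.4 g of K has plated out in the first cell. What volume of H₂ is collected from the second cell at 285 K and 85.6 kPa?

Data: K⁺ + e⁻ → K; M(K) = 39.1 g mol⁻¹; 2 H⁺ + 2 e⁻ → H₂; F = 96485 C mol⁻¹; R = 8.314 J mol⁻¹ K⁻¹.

n(K) = 14.4 / 39.1 = 0.3683 mol, so n(e⁻) = 1 × 0.3683 = 0.3683 mol.
The cells are in series, so the same 0.3683 mol of electrons passes through the second cell.
2 H⁺ + 2 e⁻ → H₂ — 2 mol e⁻ per mol H₂, so n(H₂) = 0.3683/2 = 0.1841 mol.
V = nRT/P = (0.1841 × 8.314 × 285) / (85.6 × 10³) = 0.00510 m³ = 5.10 L.

5.10 L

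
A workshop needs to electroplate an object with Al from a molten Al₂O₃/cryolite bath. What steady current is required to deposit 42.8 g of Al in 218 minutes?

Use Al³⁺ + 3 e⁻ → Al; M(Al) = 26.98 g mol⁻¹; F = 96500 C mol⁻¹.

n(Al) = 42.8 / 26.98 = 1.586 mol.
n(e⁻) = 3 × 1.586 = 4.759 mol.
Q = n(e⁻)·F = 4.759 × 96500 = 459300 C.
I = Q/t = 459300 / 13080 s = 35.1 A.

35.1 A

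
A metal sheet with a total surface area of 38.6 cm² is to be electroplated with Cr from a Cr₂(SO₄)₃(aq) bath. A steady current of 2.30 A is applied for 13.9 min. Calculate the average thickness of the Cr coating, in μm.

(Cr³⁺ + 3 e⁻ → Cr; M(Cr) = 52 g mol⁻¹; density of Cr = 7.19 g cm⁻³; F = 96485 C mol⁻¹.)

Q = I·t = 2.300 × 834.00 = 1918 C; n(e⁻) = 0.01988 mol.
n(Cr) = n(e⁻)/3 = 0.006627 mol, so m = 0.006627 × 52 = 0.3446 g.
Volume = m/ρ = 0.3446 / 7.19 = 0.04793 cm³.
Thickness = V/A = 0.04793 / 38.6 = 0.00124 cm = 12.4 μm.

12.4 μm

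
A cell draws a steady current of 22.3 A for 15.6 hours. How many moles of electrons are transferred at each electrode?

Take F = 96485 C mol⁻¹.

13.0 mol

Q = I·t = 22.30 A × 56160 s = 1252000 C.
n(e⁻) = Q/F = 1252000 / 96485 = 13.0 mol.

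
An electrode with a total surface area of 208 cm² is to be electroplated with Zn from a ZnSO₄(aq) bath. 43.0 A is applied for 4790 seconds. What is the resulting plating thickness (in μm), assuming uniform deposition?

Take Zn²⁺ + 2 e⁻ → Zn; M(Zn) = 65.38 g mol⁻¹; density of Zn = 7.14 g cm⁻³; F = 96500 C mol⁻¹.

470 μm

Q = I·t = 43.00 × 4790.0 = 206000 C; n(e⁻) = 2.134 mol.
n(Zn) = n(e⁻)/2 = 1.067 mol, so m = 1.067 × 65.38 = 69.77 g.
Volume = m/ρ = 69.77 / 7.14 = 9.772 cm³.
Thickness = V/A = 9.772 / 208 = 0.0470 cm = 470 μm.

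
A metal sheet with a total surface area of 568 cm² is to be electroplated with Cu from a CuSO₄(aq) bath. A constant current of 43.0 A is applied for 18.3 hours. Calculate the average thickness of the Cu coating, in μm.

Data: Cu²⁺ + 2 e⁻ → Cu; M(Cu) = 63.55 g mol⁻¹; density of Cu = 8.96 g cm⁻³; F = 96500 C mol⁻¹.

1830 μm

Q = I·t = 43.00 × 65880 = 2833000 C; n(e⁻) = 29.36 mol.
n(Cu) = n(e⁻)/2 = 14.68 mol, so m = 14.68 × 63.55 = 932.8 g.
Volume = m/ρ = 932.8 / 8.96 = 104.1 cm³.
Thickness = V/A = 104.1 / 568 = 0.183 cm = 1830 μm.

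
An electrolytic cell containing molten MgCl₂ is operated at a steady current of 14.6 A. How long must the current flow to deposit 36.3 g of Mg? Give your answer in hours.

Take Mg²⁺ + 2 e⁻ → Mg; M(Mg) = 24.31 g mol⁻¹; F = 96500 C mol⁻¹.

n(Mg) = m/M = 36.3 / 24.31 = 1.493 mol.
Each Mg atom requires 2 electrons, so n(e⁻) = 2 × 1.493 = 2.986 mol.
Q = n(e⁻)·F = 2.986 × 96500 = 288200 C.
t = Q/I = 288200 / 14.60 A = 19740 s = 5.48 h.

5.48 h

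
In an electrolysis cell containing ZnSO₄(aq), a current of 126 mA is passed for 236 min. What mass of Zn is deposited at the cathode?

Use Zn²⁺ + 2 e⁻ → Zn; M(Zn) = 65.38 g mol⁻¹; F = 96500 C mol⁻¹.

Q = I·t = 0.1260 A × 14160 s = 1784 C.
n(e⁻) = Q/F = 1784 / 96500 = 0.01849 mol.
Zn²⁺ + 2 e⁻ → Zn, so n(Zn) = n(e⁻)/2 = 0.009244 mol.
m = n·M = 0.009244 × 65.38 = 0.604 g.

0.604 g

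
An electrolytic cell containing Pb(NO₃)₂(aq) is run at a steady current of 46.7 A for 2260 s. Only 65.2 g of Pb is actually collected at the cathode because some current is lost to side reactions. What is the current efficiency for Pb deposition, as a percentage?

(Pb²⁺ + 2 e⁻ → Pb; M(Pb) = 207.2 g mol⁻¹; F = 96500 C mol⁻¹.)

57.5 %

Q = I·t = 46.70 × 2260.0 = 105500 C; n(e⁻) = 105500/96500 = 1.094 mol.
Theoretical n(Pb) = n(e⁻)/2 = 0.5468 mol, i.e. m_theo = 0.5468 × 207.2 = 113.3 g.
Efficiency = m_actual / m_theo = 65.2 / 113.3 = 57.5 %.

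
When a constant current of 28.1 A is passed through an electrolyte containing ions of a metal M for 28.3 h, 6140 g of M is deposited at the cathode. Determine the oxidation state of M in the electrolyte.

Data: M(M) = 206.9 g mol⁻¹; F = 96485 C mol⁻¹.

Q = I·t = 28.10 A × 101880 s = 2863000 C, so n(e⁻) = 2863000/96485 = 29.67 mol.
n(M) deposited = 6140 / 206.9 = 29.68 mol.
Electrons per atom = n(e⁻)/n(M) = 29.67 / 29.68 = 1.00 ≈ 1, so the ion is M⁺.

+1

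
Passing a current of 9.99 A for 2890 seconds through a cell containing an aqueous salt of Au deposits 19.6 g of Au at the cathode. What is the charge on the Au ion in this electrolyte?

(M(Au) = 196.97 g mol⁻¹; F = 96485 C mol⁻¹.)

Q = I·t = 9.990 A × 2890.0 s = 28870 C, so n(e⁻) = 28870/96485 = 0.2992 mol.
n(Au) deposited = 19.6 / 196.97 = 0.09951 mol.
Electrons per atom = n(e⁻)/n(Au) = 0.2992 / 0.09951 = 3.01 ≈ 3, so the ion is Au³⁺.

+3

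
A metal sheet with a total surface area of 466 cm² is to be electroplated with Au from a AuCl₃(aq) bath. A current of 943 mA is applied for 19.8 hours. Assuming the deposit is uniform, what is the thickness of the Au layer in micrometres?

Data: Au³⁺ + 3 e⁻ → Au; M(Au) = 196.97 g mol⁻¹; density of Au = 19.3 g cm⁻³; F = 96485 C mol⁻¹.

50.9 μm

Q = I·t = 0.9430 × 71280 = 67220 C; n(e⁻) = 0.6967 mol.
n(Au) = n(e⁻)/3 = 0.2322 mol, so m = 0.2322 × 196.97 = 45.74 g.
Volume = m/ρ = 45.74 / 19.3 = 2.370 cm³.
Thickness = V/A = 2.370 / 466 = 0.00509 cm = 50.9 μm.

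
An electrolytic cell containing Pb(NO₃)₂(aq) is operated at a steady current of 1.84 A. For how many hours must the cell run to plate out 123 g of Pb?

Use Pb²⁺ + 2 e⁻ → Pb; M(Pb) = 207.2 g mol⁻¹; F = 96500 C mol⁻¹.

n(Pb) = m/M = 123 / 207.2 = 0.5936 mol.
Each Pb atom requires 2 electrons, so n(e⁻) = 2 × 0.5936 = 1.187 mol.
Q = n(e⁻)·F = 1.187 × 96500 = 114600 C.
t = Q/I = 114600 / 1.840 A = 62270 s = 17.3 h.

17.3 h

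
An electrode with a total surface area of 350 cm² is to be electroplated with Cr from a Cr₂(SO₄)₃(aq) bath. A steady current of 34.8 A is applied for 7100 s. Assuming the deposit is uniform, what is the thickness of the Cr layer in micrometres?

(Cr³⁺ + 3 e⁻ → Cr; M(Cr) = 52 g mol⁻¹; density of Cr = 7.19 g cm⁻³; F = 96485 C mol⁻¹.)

176 μm

Q = I·t = 34.80 × 7100.0 = 247100 C; n(e⁻) = 2.561 mol.
n(Cr) = n(e⁻)/3 = 0.8536 mol, so m = 0.8536 × 52 = 44.39 g.
Volume = m/ρ = 44.39 / 7.19 = 6.173 cm³.
Thickness = V/A = 6.173 / 350 = 0.0176 cm = 176 μm.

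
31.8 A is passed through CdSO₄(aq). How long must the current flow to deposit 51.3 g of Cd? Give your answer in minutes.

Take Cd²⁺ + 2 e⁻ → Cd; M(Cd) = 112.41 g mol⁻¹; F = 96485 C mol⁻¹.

n(Cd) = m/M = 51.3 / 112.41 = 0.4564 mol.
Each Cd atom requires 2 electrons, so n(e⁻) = 2 × 0.4564 = 0.9127 mol.
Q = n(e⁻)·F = 0.9127 × 96485 = 88060 C.
t = Q/I = 88060 / 31.80 A = 2769 s = 46.2 min.

46.2 min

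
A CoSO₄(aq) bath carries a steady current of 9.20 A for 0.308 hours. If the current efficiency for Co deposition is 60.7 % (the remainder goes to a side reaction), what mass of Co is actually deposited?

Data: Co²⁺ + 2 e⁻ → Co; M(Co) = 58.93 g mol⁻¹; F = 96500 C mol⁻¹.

1.89 g

Q = I·t = 9.200 × 1108.8 = 10200 C.
n(e⁻) = 10200/96500 = 0.1057 mol; theoretically n(Co) = 0.1057/2 = 0.05285 mol, m_theo = 3.115 g.
At 60.7 % efficiency, m_actual = 0.607 × 3.115 = 1.89 g.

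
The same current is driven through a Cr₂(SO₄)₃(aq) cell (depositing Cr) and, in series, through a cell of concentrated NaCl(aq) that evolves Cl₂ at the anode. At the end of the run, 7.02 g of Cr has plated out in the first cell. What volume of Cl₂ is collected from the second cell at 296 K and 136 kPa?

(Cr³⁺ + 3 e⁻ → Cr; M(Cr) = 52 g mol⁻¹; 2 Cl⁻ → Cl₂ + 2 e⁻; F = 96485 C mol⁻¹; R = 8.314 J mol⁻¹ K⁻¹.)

3.66 L

n(Cr) = 7.02 / 52 = 0.1350 mol, so n(e⁻) = 3 × 0.1350 = 0.4050 mol.
The cells are in series, so the same 0.4050 mol of electrons passes through the second cell.
2 Cl⁻ → Cl₂ + 2 e⁻ — 2 mol e⁻ per mol Cl₂, so n(Cl₂) = 0.4050/2 = 0.2025 mol.
V = nRT/P = (0.2025 × 8.314 × 296) / (136 × 10³) = 0.00366 m³ = 3.66 L.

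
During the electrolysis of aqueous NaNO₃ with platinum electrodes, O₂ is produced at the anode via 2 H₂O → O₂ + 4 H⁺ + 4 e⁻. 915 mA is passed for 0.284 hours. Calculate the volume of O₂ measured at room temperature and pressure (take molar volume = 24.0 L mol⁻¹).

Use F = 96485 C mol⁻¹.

0.0582 L

Q = I·t = 0.9150 A × 1022.4 s = 935.5 C.
n(e⁻) = Q/F = 935.5 / 96485 = 0.009696 mol.
4 electrons are transferred per O₂ molecule, so n(O₂) = 0.009696 / 4 = 0.002424 mol.
V = n × V_m = 0.002424 × 24.0 = 0.0582 L.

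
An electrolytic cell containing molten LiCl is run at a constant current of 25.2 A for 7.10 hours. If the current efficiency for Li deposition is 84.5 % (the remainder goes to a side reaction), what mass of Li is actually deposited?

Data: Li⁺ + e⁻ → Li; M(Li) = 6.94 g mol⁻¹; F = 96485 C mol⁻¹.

Q = I·t = 25.20 × 25560 = 644100 C.
n(e⁻) = 644100/96485 = 6.676 mol; theoretically n(Li) = 6.676/1 = 6.676 mol, m_theo = 46.33 g.
At 84.5 % efficiency, m_actual = 0.845 × 46.33 = 39.1 g.

39.1 g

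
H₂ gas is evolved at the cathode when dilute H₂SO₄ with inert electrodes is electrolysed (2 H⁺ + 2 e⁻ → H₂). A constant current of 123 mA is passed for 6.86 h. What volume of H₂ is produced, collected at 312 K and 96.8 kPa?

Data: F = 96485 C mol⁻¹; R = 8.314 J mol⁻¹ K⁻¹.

0.422 L

Q = I·t = 0.1230 A × 24696 s = 3038 C.
n(e⁻) = Q/F = 3038 / 96485 = 0.03148 mol.
2 electrons are transferred per H₂ molecule, so n(H₂) = 0.03148 / 2 = 0.01574 mol.
V = nRT/P = (0.01574 × 8.314 × 312) / (96.8 × 10³ Pa) = 4.22 × 10⁻⁴ m³ = 0.422 L.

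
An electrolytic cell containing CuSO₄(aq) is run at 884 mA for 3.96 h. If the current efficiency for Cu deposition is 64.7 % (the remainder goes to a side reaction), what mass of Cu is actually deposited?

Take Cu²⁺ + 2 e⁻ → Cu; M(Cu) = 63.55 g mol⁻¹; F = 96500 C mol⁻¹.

Q = I·t = 0.8840 × 14256 = 12600 C.
n(e⁻) = 12600/96500 = 0.1306 mol; theoretically n(Cu) = 0.1306/2 = 0.06530 mol, m_theo = 4.150 g.
At 64.7 % efficiency, m_actual = 0.647 × 4.150 = 2.68 g.

2.68 g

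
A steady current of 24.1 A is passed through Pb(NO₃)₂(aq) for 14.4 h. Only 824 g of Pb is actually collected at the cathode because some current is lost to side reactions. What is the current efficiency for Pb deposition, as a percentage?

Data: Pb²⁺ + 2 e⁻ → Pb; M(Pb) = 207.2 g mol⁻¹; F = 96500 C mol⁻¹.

Q = I·t = 24.10 × 51840 = 1249000 C; n(e⁻) = 1249000/96500 = 12.95 mol.
Theoretical n(Pb) = n(e⁻)/2 = 6.473 mol, i.e. m_theo = 6.473 × 207.2 = 1341 g.
Efficiency = m_actual / m_theo = 824 / 1341 = 61.4 %.

61.4 %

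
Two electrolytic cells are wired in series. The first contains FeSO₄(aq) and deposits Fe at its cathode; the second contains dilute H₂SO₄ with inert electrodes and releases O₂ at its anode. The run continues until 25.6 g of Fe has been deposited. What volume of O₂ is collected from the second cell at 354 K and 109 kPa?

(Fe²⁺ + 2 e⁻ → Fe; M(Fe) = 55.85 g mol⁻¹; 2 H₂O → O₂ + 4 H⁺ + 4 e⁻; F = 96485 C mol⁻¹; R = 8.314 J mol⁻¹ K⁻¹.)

6.19 L

n(Fe) = 25.6 / 55.85 = 0.4584 mol, so n(e⁻) = 2 × 0.4584 = 0.9167 mol.
The cells are in series, so the same 0.9167 mol of electrons passes through the second cell.
2 H₂O → O₂ + 4 H⁺ + 4 e⁻ — 4 mol e⁻ per mol O₂, so n(O₂) = 0.9167/4 = 0.2292 mol.
V = nRT/P = (0.2292 × 8.314 × 354) / (109 × 10³) = 0.00619 m³ = 6.19 L.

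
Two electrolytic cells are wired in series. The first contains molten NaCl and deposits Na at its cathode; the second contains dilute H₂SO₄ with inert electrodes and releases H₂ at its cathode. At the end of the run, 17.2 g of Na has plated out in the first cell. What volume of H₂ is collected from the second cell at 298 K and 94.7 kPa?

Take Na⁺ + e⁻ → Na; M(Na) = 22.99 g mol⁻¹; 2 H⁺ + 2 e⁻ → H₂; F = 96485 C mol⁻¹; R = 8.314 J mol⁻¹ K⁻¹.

n(Na) = 17.2 / 22.99 = 0.7482 mol, so n(e⁻) = 1 × 0.7482 = 0.7482 mol.
The cells are in series, so the same 0.7482 mol of electrons passes through the second cell.
2 H⁺ + 2 e⁻ → H₂ — 2 mol e⁻ per mol H₂, so n(H₂) = 0.7482/2 = 0.3741 mol.
V = nRT/P = (0.3741 × 8.314 × 298) / (94.7 × 10³) = 0.00979 m³ = 9.79 L.

9.79 L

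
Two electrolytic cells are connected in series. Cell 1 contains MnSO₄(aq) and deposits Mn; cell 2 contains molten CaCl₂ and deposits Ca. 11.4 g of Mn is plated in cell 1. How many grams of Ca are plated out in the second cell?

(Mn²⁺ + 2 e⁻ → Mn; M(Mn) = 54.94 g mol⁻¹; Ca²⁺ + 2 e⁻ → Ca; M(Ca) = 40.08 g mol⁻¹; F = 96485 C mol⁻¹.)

8.32 g

n(Mn) = 11.4 / 54.94 = 0.2075 mol.
Since Mn²⁺ + 2 e⁻ → Mn, n(e⁻) passed = 2 × 0.2075 = 0.4150 mol.
Cells in series carry the same charge, so the same 0.4150 mol of electrons passes through cell 2.
Ca²⁺ + 2 e⁻ → Ca, so n(Ca) = 0.4150 / 2 = 0.2075 mol.
m(Ca) = 0.2075 × 40.08 = 8.32 g.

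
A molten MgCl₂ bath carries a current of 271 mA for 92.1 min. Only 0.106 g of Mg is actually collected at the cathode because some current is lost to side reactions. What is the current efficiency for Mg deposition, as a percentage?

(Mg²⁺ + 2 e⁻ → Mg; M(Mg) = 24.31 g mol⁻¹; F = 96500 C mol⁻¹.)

Q = I·t = 0.2710 × 5526.0 = 1498 C; n(e⁻) = 1498/96500 = 0.01552 mol.
Theoretical n(Mg) = n(e⁻)/2 = 0.007759 mol, i.e. m_theo = 0.007759 × 24.31 = 0.1886 g.
Efficiency = m_actual / m_theo = 0.106 / 0.1886 = 56.2 %.

56.2 %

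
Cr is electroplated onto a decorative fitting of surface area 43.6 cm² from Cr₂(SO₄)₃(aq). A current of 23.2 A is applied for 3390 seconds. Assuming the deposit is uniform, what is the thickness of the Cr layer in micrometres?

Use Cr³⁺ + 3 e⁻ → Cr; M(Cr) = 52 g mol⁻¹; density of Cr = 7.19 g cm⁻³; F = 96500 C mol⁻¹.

Q = I·t = 23.20 × 3390.0 = 78650 C; n(e⁻) = 0.8150 mol.
n(Cr) = n(e⁻)/3 = 0.2717 mol, so m = 0.2717 × 52 = 14.13 g.
Volume = m/ρ = 14.13 / 7.19 = 1.965 cm³.
Thickness = V/A = 1.965 / 43.6 = 0.0451 cm = 451 μm.

451 μm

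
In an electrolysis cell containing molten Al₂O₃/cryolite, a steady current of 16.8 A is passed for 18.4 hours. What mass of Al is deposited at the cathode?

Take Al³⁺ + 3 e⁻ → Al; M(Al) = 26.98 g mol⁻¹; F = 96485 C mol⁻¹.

Q = I·t = 16.80 A × 66240 s = 1113000 C.
n(e⁻) = Q/F = 1113000 / 96485 = 11.53 mol.
Al³⁺ + 3 e⁻ → Al, so n(Al) = n(e⁻)/3 = 3.845 mol.
m = n·M = 3.845 × 26.98 = 104 g.

104 g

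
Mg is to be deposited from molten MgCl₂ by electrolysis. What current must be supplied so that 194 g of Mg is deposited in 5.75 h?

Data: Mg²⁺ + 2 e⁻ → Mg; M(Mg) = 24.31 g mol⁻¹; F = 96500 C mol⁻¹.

74.4 A

n(Mg) = 194 / 24.31 = 7.980 mol.
n(e⁻) = 2 × 7.980 = 15.96 mol.
Q = n(e⁻)·F = 15.96 × 96500 = 1540000 C.
I = Q/t = 1540000 / 20700 s = 74.4 A.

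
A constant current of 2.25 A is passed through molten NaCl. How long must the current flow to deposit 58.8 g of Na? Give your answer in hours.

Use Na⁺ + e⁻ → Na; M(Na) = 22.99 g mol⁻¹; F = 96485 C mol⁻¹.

n(Na) = m/M = 58.8 / 22.99 = 2.558 mol.
Each Na atom requires 1 electron, so n(e⁻) = 1 × 2.558 = 2.558 mol.
Q = n(e⁻)·F = 2.558 × 96485 = 246800 C.
t = Q/I = 246800 / 2.250 A = 109700 s = 30.5 h.

30.5 h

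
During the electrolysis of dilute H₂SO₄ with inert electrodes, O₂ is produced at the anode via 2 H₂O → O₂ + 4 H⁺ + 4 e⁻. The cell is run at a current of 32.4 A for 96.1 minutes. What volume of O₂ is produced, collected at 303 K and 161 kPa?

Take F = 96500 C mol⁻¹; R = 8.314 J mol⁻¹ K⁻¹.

7.57 L

Q = I·t = 32.40 A × 5766.0 s = 186800 C.
n(e⁻) = Q/F = 186800 / 96500 = 1.936 mol.
4 electrons are transferred per O₂ molecule, so n(O₂) = 1.936 / 4 = 0.4840 mol.
V = nRT/P = (0.4840 × 8.314 × 303) / (161 × 10³ Pa) = 0.00757 m³ = 7.57 L.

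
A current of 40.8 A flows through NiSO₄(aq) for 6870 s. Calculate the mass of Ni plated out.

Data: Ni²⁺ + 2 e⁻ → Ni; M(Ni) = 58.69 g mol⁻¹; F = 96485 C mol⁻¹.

Q = I·t = 40.80 A × 6870.0 s = 280300 C.
n(e⁻) = Q/F = 280300 / 96485 = 2.905 mol.
Ni²⁺ + 2 e⁻ → Ni, so n(Ni) = n(e⁻)/2 = 1.453 mol.
m = n·M = 1.453 × 58.69 = 85.2 g.

85.2 g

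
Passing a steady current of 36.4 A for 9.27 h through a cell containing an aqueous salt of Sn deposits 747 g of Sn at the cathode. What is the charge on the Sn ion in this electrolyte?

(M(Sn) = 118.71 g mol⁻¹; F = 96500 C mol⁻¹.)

+2

Q = I·t = 36.40 A × 33372 s = 1215000 C, so n(e⁻) = 1215000/96500 = 12.59 mol.
n(Sn) deposited = 747 / 118.71 = 6.293 mol.
Electrons per atom = n(e⁻)/n(Sn) = 12.59 / 6.293 = 2.00 ≈ 2, so the ion is Sn²⁺.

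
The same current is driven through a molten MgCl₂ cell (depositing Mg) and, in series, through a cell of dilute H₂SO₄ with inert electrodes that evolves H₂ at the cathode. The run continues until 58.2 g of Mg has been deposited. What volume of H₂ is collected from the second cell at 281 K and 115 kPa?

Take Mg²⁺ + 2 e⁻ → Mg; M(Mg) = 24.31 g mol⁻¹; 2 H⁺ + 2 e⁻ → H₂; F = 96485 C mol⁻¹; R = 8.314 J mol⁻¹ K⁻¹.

n(Mg) = 58.2 / 24.31 = 2.394 mol, so n(e⁻) = 2 × 2.394 = 4.788 mol.
The cells are in series, so the same 4.788 mol of electrons passes through the second cell.
2 H⁺ + 2 e⁻ → H₂ — 2 mol e⁻ per mol H₂, so n(H₂) = 4.788/2 = 2.394 mol.
V = nRT/P = (2.394 × 8.314 × 281) / (115 × 10³) = 0.0486 m³ = 48.6 L.

48.6 L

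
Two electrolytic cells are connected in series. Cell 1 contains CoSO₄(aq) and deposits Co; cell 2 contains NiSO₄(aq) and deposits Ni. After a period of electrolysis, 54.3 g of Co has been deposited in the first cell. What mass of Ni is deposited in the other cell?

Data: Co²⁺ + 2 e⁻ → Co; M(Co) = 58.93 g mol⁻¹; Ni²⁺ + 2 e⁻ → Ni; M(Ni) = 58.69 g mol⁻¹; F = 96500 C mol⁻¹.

n(Co) = 54.3 / 58.93 = 0.9214 mol.
Since Co²⁺ + 2 e⁻ → Co, n(e⁻) passed = 2 × 0.9214 = 1.843 mol.
Cells in series carry the same charge, so the same 1.843 mol of electrons passes through cell 2.
Ni²⁺ + 2 e⁻ → Ni, so n(Ni) = 1.843 / 2 = 0.9214 mol.
m(Ni) = 0.9214 × 58.69 = 54.1 g.

54.1 g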